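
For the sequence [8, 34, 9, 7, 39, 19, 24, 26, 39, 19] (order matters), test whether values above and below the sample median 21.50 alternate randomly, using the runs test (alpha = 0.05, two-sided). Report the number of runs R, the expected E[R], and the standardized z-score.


Step 1: Compute median = 21.50; label A = above, B = below.
Labels in order: BABBABAAAB  (n_A = 5, n_B = 5)
Step 2: Count runs R = 7.
Step 3: Under H0 (random ordering), E[R] = 2*n_A*n_B/(n_A+n_B) + 1 = 2*5*5/10 + 1 = 6.0000.
        Var[R] = 2*n_A*n_B*(2*n_A*n_B - n_A - n_B) / ((n_A+n_B)^2 * (n_A+n_B-1)) = 2000/900 = 2.2222.
        SD[R] = 1.4907.
Step 4: Continuity-corrected z = (R - 0.5 - E[R]) / SD[R] = (7 - 0.5 - 6.0000) / 1.4907 = 0.3354.
Step 5: Two-sided p-value via normal approximation = 2*(1 - Phi(|z|)) = 0.737316.
Step 6: alpha = 0.05. fail to reject H0.

R = 7, z = 0.3354, p = 0.737316, fail to reject H0.


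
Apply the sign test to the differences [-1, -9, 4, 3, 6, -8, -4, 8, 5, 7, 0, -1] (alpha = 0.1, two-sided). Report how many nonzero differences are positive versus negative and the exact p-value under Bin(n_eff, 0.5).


Step 1: Discard zero differences. Original n = 12; n_eff = number of nonzero differences = 11.
Nonzero differences (with sign): -1, -9, +4, +3, +6, -8, -4, +8, +5, +7, -1
Step 2: Count signs: positive = 6, negative = 5.
Step 3: Under H0: P(positive) = 0.5, so the number of positives S ~ Bin(11, 0.5).
Step 4: Two-sided exact p-value = sum of Bin(11,0.5) probabilities at or below the observed probability = 1.000000.
Step 5: alpha = 0.1. fail to reject H0.

n_eff = 11, pos = 6, neg = 5, p = 1.000000, fail to reject H0.


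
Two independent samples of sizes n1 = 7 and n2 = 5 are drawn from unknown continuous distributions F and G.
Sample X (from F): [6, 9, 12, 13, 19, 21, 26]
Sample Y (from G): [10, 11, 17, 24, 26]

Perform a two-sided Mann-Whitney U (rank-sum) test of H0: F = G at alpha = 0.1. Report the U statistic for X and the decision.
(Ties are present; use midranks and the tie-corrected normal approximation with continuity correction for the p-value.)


Step 1: Combine and sort all 12 observations; assign midranks.
sorted (value, group): (6,X), (9,X), (10,Y), (11,Y), (12,X), (13,X), (17,Y), (19,X), (21,X), (24,Y), (26,X), (26,Y)
ranks: 6->1, 9->2, 10->3, 11->4, 12->5, 13->6, 17->7, 19->8, 21->9, 24->10, 26->11.5, 26->11.5
Step 2: Rank sum for X: R1 = 1 + 2 + 5 + 6 + 8 + 9 + 11.5 = 42.5.
Step 3: U_X = R1 - n1(n1+1)/2 = 42.5 - 7*8/2 = 42.5 - 28 = 14.5.
       U_Y = n1*n2 - U_X = 35 - 14.5 = 20.5.
Step 4: Ties are present, so use the tie-corrected normal approximation (with continuity correction) for the p-value.
Step 5: p-value = 0.684221; compare to alpha = 0.1. fail to reject H0.

U_X = 14.5, p = 0.684221, fail to reject H0 at alpha = 0.1.


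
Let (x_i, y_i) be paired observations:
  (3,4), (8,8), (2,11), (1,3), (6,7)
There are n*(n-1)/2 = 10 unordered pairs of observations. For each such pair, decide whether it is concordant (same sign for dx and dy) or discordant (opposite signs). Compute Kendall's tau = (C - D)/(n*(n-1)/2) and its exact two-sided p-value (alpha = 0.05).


Step 1: Enumerate the 10 unordered pairs (i,j) with i<j and classify each by sign(x_j-x_i) * sign(y_j-y_i).
  (1,2):dx=+5,dy=+4->C; (1,3):dx=-1,dy=+7->D; (1,4):dx=-2,dy=-1->C; (1,5):dx=+3,dy=+3->C
  (2,3):dx=-6,dy=+3->D; (2,4):dx=-7,dy=-5->C; (2,5):dx=-2,dy=-1->C; (3,4):dx=-1,dy=-8->C
  (3,5):dx=+4,dy=-4->D; (4,5):dx=+5,dy=+4->C
Step 2: C = 7, D = 3, total pairs = 10.
Step 3: tau = (C - D)/(n(n-1)/2) = (7 - 3)/10 = 0.400000.
Step 4: Exact two-sided p-value (enumerate n! = 120 permutations of y under H0): p = 0.483333.
Step 5: alpha = 0.05. fail to reject H0.

tau_b = 0.4000 (C=7, D=3), p = 0.483333, fail to reject H0.


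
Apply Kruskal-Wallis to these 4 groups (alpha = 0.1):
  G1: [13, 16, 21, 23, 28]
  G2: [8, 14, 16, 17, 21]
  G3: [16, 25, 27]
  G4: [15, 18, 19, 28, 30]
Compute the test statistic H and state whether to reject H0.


Step 1: Combine all N = 18 observations and assign midranks.
sorted (value, group, rank): (8,G2,1), (13,G1,2), (14,G2,3), (15,G4,4), (16,G1,6), (16,G2,6), (16,G3,6), (17,G2,8), (18,G4,9), (19,G4,10), (21,G1,11.5), (21,G2,11.5), (23,G1,13), (25,G3,14), (27,G3,15), (28,G1,16.5), (28,G4,16.5), (30,G4,18)
Step 2: Sum ranks within each group.
R_1 = 49 (n_1 = 5)
R_2 = 29.5 (n_2 = 5)
R_3 = 35 (n_3 = 3)
R_4 = 57.5 (n_4 = 5)
Step 3: H = 12/(N(N+1)) * sum(R_i^2/n_i) - 3(N+1)
     = 12/(18*19) * (49^2/5 + 29.5^2/5 + 35^2/3 + 57.5^2/5) - 3*19
     = 0.035088 * 1723.83 - 57
     = 3.485380.
Step 4: Ties present; correction factor C = 1 - 36/(18^3 - 18) = 0.993808. Corrected H = 3.485380 / 0.993808 = 3.507096.
Step 5: Under H0, H ~ chi^2(3); p-value = 0.319843.
Step 6: alpha = 0.1. fail to reject H0.

H = 3.5071, df = 3, p = 0.319843, fail to reject H0.


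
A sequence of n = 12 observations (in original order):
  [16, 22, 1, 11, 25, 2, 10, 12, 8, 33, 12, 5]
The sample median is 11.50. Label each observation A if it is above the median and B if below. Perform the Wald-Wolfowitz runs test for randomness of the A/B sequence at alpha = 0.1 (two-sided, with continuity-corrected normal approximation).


Step 1: Compute median = 11.50; label A = above, B = below.
Labels in order: AABBABBABAAB  (n_A = 6, n_B = 6)
Step 2: Count runs R = 8.
Step 3: Under H0 (random ordering), E[R] = 2*n_A*n_B/(n_A+n_B) + 1 = 2*6*6/12 + 1 = 7.0000.
        Var[R] = 2*n_A*n_B*(2*n_A*n_B - n_A - n_B) / ((n_A+n_B)^2 * (n_A+n_B-1)) = 4320/1584 = 2.7273.
        SD[R] = 1.6514.
Step 4: Continuity-corrected z = (R - 0.5 - E[R]) / SD[R] = (8 - 0.5 - 7.0000) / 1.6514 = 0.3028.
Step 5: Two-sided p-value via normal approximation = 2*(1 - Phi(|z|)) = 0.762069.
Step 6: alpha = 0.1. fail to reject H0.

R = 8, z = 0.3028, p = 0.762069, fail to reject H0.


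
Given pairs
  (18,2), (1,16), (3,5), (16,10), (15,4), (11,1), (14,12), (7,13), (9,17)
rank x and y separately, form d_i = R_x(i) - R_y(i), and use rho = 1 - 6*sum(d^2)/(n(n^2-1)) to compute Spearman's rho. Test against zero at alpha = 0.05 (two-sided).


Step 1: Rank x and y separately (midranks; no ties here).
rank(x): 18->9, 1->1, 3->2, 16->8, 15->7, 11->5, 14->6, 7->3, 9->4
rank(y): 2->2, 16->8, 5->4, 10->5, 4->3, 1->1, 12->6, 13->7, 17->9
Step 2: d_i = R_x(i) - R_y(i); compute d_i^2.
  (9-2)^2=49, (1-8)^2=49, (2-4)^2=4, (8-5)^2=9, (7-3)^2=16, (5-1)^2=16, (6-6)^2=0, (3-7)^2=16, (4-9)^2=25
sum(d^2) = 184.
Step 3: rho = 1 - 6*184 / (9*(9^2 - 1)) = 1 - 1104/720 = -0.533333.
Step 4: Under H0, t = rho * sqrt((n-2)/(1-rho^2)) = -1.6681 ~ t(7).
Step 5: Two-sided p-value from the t-distribution with 7 df = 0.139227.
Step 6: alpha = 0.05. fail to reject H0.

rho = -0.5333, p = 0.139227, fail to reject H0 at alpha = 0.05.


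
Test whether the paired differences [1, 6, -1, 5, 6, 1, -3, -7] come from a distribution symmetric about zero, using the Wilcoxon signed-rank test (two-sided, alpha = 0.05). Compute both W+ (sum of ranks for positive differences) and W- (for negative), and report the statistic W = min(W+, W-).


Step 1: Drop any zero differences (none here) and take |d_i|.
|d| = [1, 6, 1, 5, 6, 1, 3, 7]
Step 2: Midrank |d_i| (ties get averaged ranks).
ranks: |1|->2, |6|->6.5, |1|->2, |5|->5, |6|->6.5, |1|->2, |3|->4, |7|->8
Step 3: Attach original signs; sum ranks with positive sign and with negative sign.
W+ = 2 + 6.5 + 5 + 6.5 + 2 = 22
W- = 2 + 4 + 8 = 14
(Check: W+ + W- = 36 should equal n(n+1)/2 = 36.)
Step 4: Test statistic W = min(W+, W-) = 14.
Step 5: Ties in |d|, so use the tie-corrected normal approximation.
        E[W] = n(n+1)/4 = 8*9/4 = 18.
        Tie groups: |d|=1 (t=3), |d|=6 (t=2); sum(t^3 - t) = 30.
        Var[W] = n(n+1)(2n+1)/24 - sum(t^3-t)/48 = 1224/24 - 30/48 = 50.375.
        z = (W - E[W]) / sqrt(Var[W]) = (14 - 18) / 7.0975 = -0.5636.
        Two-sided p = 2*Phi(z) = 0.573043.
Step 6: alpha = 0.05. fail to reject H0.

W+ = 22, W- = 14, W = min = 14, p = 0.573043, fail to reject H0.


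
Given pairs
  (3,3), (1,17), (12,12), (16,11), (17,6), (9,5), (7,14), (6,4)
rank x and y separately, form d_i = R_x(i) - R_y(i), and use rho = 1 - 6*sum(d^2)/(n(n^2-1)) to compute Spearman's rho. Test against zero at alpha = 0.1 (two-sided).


Step 1: Rank x and y separately (midranks; no ties here).
rank(x): 3->2, 1->1, 12->6, 16->7, 17->8, 9->5, 7->4, 6->3
rank(y): 3->1, 17->8, 12->6, 11->5, 6->4, 5->3, 14->7, 4->2
Step 2: d_i = R_x(i) - R_y(i); compute d_i^2.
  (2-1)^2=1, (1-8)^2=49, (6-6)^2=0, (7-5)^2=4, (8-4)^2=16, (5-3)^2=4, (4-7)^2=9, (3-2)^2=1
sum(d^2) = 84.
Step 3: rho = 1 - 6*84 / (8*(8^2 - 1)) = 1 - 504/504 = 0.000000.
Step 4: Under H0, t = rho * sqrt((n-2)/(1-rho^2)) = 0.0000 ~ t(6).
Step 5: Two-sided p-value from the t-distribution with 6 df = 1.000000.
Step 6: alpha = 0.1. fail to reject H0.

rho = 0.0000, p = 1.000000, fail to reject H0 at alpha = 0.1.


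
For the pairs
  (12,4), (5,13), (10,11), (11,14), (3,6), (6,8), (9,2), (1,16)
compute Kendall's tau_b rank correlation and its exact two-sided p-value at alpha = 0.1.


Step 1: Enumerate the 28 unordered pairs (i,j) with i<j and classify each by sign(x_j-x_i) * sign(y_j-y_i).
  (1,2):dx=-7,dy=+9->D; (1,3):dx=-2,dy=+7->D; (1,4):dx=-1,dy=+10->D; (1,5):dx=-9,dy=+2->D
  (1,6):dx=-6,dy=+4->D; (1,7):dx=-3,dy=-2->C; (1,8):dx=-11,dy=+12->D; (2,3):dx=+5,dy=-2->D
  (2,4):dx=+6,dy=+1->C; (2,5):dx=-2,dy=-7->C; (2,6):dx=+1,dy=-5->D; (2,7):dx=+4,dy=-11->D
  (2,8):dx=-4,dy=+3->D; (3,4):dx=+1,dy=+3->C; (3,5):dx=-7,dy=-5->C; (3,6):dx=-4,dy=-3->C
  (3,7):dx=-1,dy=-9->C; (3,8):dx=-9,dy=+5->D; (4,5):dx=-8,dy=-8->C; (4,6):dx=-5,dy=-6->C
  (4,7):dx=-2,dy=-12->C; (4,8):dx=-10,dy=+2->D; (5,6):dx=+3,dy=+2->C; (5,7):dx=+6,dy=-4->D
  (5,8):dx=-2,dy=+10->D; (6,7):dx=+3,dy=-6->D; (6,8):dx=-5,dy=+8->D; (7,8):dx=-8,dy=+14->D
Step 2: C = 11, D = 17, total pairs = 28.
Step 3: tau = (C - D)/(n(n-1)/2) = (11 - 17)/28 = -0.214286.
Step 4: Exact two-sided p-value (enumerate n! = 40320 permutations of y under H0): p = 0.548413.
Step 5: alpha = 0.1. fail to reject H0.

tau_b = -0.2143 (C=11, D=17), p = 0.548413, fail to reject H0.


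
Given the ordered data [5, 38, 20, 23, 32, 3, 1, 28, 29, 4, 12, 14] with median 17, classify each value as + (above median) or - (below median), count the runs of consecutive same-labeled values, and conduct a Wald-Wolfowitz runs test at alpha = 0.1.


Step 1: Compute median = 17; label A = above, B = below.
Labels in order: BAAAABBAABBB  (n_A = 6, n_B = 6)
Step 2: Count runs R = 5.
Step 3: Under H0 (random ordering), E[R] = 2*n_A*n_B/(n_A+n_B) + 1 = 2*6*6/12 + 1 = 7.0000.
        Var[R] = 2*n_A*n_B*(2*n_A*n_B - n_A - n_B) / ((n_A+n_B)^2 * (n_A+n_B-1)) = 4320/1584 = 2.7273.
        SD[R] = 1.6514.
Step 4: Continuity-corrected z = (R + 0.5 - E[R]) / SD[R] = (5 + 0.5 - 7.0000) / 1.6514 = -0.9083.
Step 5: Two-sided p-value via normal approximation = 2*(1 - Phi(|z|)) = 0.363722.
Step 6: alpha = 0.1. fail to reject H0.

R = 5, z = -0.9083, p = 0.363722, fail to reject H0.


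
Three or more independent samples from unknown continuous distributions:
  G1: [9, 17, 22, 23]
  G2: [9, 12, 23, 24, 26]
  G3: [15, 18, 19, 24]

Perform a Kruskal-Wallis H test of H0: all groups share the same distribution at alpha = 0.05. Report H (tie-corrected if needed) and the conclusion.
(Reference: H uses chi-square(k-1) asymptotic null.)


Step 1: Combine all N = 13 observations and assign midranks.
sorted (value, group, rank): (9,G1,1.5), (9,G2,1.5), (12,G2,3), (15,G3,4), (17,G1,5), (18,G3,6), (19,G3,7), (22,G1,8), (23,G1,9.5), (23,G2,9.5), (24,G2,11.5), (24,G3,11.5), (26,G2,13)
Step 2: Sum ranks within each group.
R_1 = 24 (n_1 = 4)
R_2 = 38.5 (n_2 = 5)
R_3 = 28.5 (n_3 = 4)
Step 3: H = 12/(N(N+1)) * sum(R_i^2/n_i) - 3(N+1)
     = 12/(13*14) * (24^2/4 + 38.5^2/5 + 28.5^2/4) - 3*14
     = 0.065934 * 643.513 - 42
     = 0.429396.
Step 4: Ties present; correction factor C = 1 - 18/(13^3 - 13) = 0.991758. Corrected H = 0.429396 / 0.991758 = 0.432964.
Step 5: Under H0, H ~ chi^2(2); p-value = 0.805347.
Step 6: alpha = 0.05. fail to reject H0.

H = 0.4330, df = 2, p = 0.805347, fail to reject H0.


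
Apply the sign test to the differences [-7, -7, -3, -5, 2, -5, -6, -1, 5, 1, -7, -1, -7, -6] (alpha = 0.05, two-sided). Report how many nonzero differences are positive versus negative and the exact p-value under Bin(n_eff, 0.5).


Step 1: Discard zero differences. Original n = 14; n_eff = number of nonzero differences = 14.
Nonzero differences (with sign): -7, -7, -3, -5, +2, -5, -6, -1, +5, +1, -7, -1, -7, -6
Step 2: Count signs: positive = 3, negative = 11.
Step 3: Under H0: P(positive) = 0.5, so the number of positives S ~ Bin(14, 0.5).
Step 4: Two-sided exact p-value = sum of Bin(14,0.5) probabilities at or below the observed probability = 0.057373.
Step 5: alpha = 0.05. fail to reject H0.

n_eff = 14, pos = 3, neg = 11, p = 0.057373, fail to reject H0.


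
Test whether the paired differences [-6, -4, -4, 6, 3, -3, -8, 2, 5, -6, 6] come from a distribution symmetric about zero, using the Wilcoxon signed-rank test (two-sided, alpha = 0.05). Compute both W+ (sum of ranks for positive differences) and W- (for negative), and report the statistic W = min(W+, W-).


Step 1: Drop any zero differences (none here) and take |d_i|.
|d| = [6, 4, 4, 6, 3, 3, 8, 2, 5, 6, 6]
Step 2: Midrank |d_i| (ties get averaged ranks).
ranks: |6|->8.5, |4|->4.5, |4|->4.5, |6|->8.5, |3|->2.5, |3|->2.5, |8|->11, |2|->1, |5|->6, |6|->8.5, |6|->8.5
Step 3: Attach original signs; sum ranks with positive sign and with negative sign.
W+ = 8.5 + 2.5 + 1 + 6 + 8.5 = 26.5
W- = 8.5 + 4.5 + 4.5 + 2.5 + 11 + 8.5 = 39.5
(Check: W+ + W- = 66 should equal n(n+1)/2 = 66.)
Step 4: Test statistic W = min(W+, W-) = 26.5.
Step 5: Ties in |d|, so use the tie-corrected normal approximation.
        E[W] = n(n+1)/4 = 11*12/4 = 33.
        Tie groups: |d|=3 (t=2), |d|=4 (t=2), |d|=6 (t=4); sum(t^3 - t) = 72.
        Var[W] = n(n+1)(2n+1)/24 - sum(t^3-t)/48 = 3036/24 - 72/48 = 125.
        z = (W - E[W]) / sqrt(Var[W]) = (26.5 - 33) / 11.1803 = -0.5814.
        Two-sided p = 2*Phi(z) = 0.560986.
Step 6: alpha = 0.05. fail to reject H0.

W+ = 26.5, W- = 39.5, W = min = 26.5, p = 0.560986, fail to reject H0.


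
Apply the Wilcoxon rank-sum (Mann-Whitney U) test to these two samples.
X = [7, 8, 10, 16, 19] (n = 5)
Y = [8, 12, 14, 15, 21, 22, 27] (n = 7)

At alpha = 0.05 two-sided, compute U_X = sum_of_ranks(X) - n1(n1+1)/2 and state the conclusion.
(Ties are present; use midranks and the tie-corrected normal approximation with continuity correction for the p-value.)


Step 1: Combine and sort all 12 observations; assign midranks.
sorted (value, group): (7,X), (8,X), (8,Y), (10,X), (12,Y), (14,Y), (15,Y), (16,X), (19,X), (21,Y), (22,Y), (27,Y)
ranks: 7->1, 8->2.5, 8->2.5, 10->4, 12->5, 14->6, 15->7, 16->8, 19->9, 21->10, 22->11, 27->12
Step 2: Rank sum for X: R1 = 1 + 2.5 + 4 + 8 + 9 = 24.5.
Step 3: U_X = R1 - n1(n1+1)/2 = 24.5 - 5*6/2 = 24.5 - 15 = 9.5.
       U_Y = n1*n2 - U_X = 35 - 9.5 = 25.5.
Step 4: Ties are present, so use the tie-corrected normal approximation (with continuity correction) for the p-value.
Step 5: p-value = 0.222415; compare to alpha = 0.05. fail to reject H0.

U_X = 9.5, p = 0.222415, fail to reject H0 at alpha = 0.05.


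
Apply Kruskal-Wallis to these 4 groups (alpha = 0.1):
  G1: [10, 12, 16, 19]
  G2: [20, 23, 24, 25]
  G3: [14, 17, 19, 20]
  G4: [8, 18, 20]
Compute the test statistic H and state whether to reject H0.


Step 1: Combine all N = 15 observations and assign midranks.
sorted (value, group, rank): (8,G4,1), (10,G1,2), (12,G1,3), (14,G3,4), (16,G1,5), (17,G3,6), (18,G4,7), (19,G1,8.5), (19,G3,8.5), (20,G2,11), (20,G3,11), (20,G4,11), (23,G2,13), (24,G2,14), (25,G2,15)
Step 2: Sum ranks within each group.
R_1 = 18.5 (n_1 = 4)
R_2 = 53 (n_2 = 4)
R_3 = 29.5 (n_3 = 4)
R_4 = 19 (n_4 = 3)
Step 3: H = 12/(N(N+1)) * sum(R_i^2/n_i) - 3(N+1)
     = 12/(15*16) * (18.5^2/4 + 53^2/4 + 29.5^2/4 + 19^2/3) - 3*16
     = 0.050000 * 1125.71 - 48
     = 8.285417.
Step 4: Ties present; correction factor C = 1 - 30/(15^3 - 15) = 0.991071. Corrected H = 8.285417 / 0.991071 = 8.360060.
Step 5: Under H0, H ~ chi^2(3); p-value = 0.039128.
Step 6: alpha = 0.1. reject H0.

H = 8.3601, df = 3, p = 0.039128, reject H0.


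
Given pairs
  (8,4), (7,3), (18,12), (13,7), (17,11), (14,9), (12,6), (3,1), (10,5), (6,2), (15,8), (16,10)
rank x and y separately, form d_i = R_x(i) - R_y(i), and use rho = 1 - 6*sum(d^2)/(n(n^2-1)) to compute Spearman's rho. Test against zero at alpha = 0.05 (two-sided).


Step 1: Rank x and y separately (midranks; no ties here).
rank(x): 8->4, 7->3, 18->12, 13->7, 17->11, 14->8, 12->6, 3->1, 10->5, 6->2, 15->9, 16->10
rank(y): 4->4, 3->3, 12->12, 7->7, 11->11, 9->9, 6->6, 1->1, 5->5, 2->2, 8->8, 10->10
Step 2: d_i = R_x(i) - R_y(i); compute d_i^2.
  (4-4)^2=0, (3-3)^2=0, (12-12)^2=0, (7-7)^2=0, (11-11)^2=0, (8-9)^2=1, (6-6)^2=0, (1-1)^2=0, (5-5)^2=0, (2-2)^2=0, (9-8)^2=1, (10-10)^2=0
sum(d^2) = 2.
Step 3: rho = 1 - 6*2 / (12*(12^2 - 1)) = 1 - 12/1716 = 0.993007.
Step 4: Under H0, t = rho * sqrt((n-2)/(1-rho^2)) = 26.5990 ~ t(10).
Step 5: Two-sided p-value from the t-distribution with 10 df = 0.000000.
Step 6: alpha = 0.05. reject H0.

rho = 0.9930, p = 0.000000, reject H0 at alpha = 0.05.


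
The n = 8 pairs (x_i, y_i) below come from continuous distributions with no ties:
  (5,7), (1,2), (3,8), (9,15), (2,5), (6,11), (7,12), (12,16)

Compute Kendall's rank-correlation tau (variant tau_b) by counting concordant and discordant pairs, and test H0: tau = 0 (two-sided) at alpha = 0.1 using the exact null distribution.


Step 1: Enumerate the 28 unordered pairs (i,j) with i<j and classify each by sign(x_j-x_i) * sign(y_j-y_i).
  (1,2):dx=-4,dy=-5->C; (1,3):dx=-2,dy=+1->D; (1,4):dx=+4,dy=+8->C; (1,5):dx=-3,dy=-2->C
  (1,6):dx=+1,dy=+4->C; (1,7):dx=+2,dy=+5->C; (1,8):dx=+7,dy=+9->C; (2,3):dx=+2,dy=+6->C
  (2,4):dx=+8,dy=+13->C; (2,5):dx=+1,dy=+3->C; (2,6):dx=+5,dy=+9->C; (2,7):dx=+6,dy=+10->C
  (2,8):dx=+11,dy=+14->C; (3,4):dx=+6,dy=+7->C; (3,5):dx=-1,dy=-3->C; (3,6):dx=+3,dy=+3->C
  (3,7):dx=+4,dy=+4->C; (3,8):dx=+9,dy=+8->C; (4,5):dx=-7,dy=-10->C; (4,6):dx=-3,dy=-4->C
  (4,7):dx=-2,dy=-3->C; (4,8):dx=+3,dy=+1->C; (5,6):dx=+4,dy=+6->C; (5,7):dx=+5,dy=+7->C
  (5,8):dx=+10,dy=+11->C; (6,7):dx=+1,dy=+1->C; (6,8):dx=+6,dy=+5->C; (7,8):dx=+5,dy=+4->C
Step 2: C = 27, D = 1, total pairs = 28.
Step 3: tau = (C - D)/(n(n-1)/2) = (27 - 1)/28 = 0.928571.
Step 4: Exact two-sided p-value (enumerate n! = 40320 permutations of y under H0): p = 0.000397.
Step 5: alpha = 0.1. reject H0.

tau_b = 0.9286 (C=27, D=1), p = 0.000397, reject H0.


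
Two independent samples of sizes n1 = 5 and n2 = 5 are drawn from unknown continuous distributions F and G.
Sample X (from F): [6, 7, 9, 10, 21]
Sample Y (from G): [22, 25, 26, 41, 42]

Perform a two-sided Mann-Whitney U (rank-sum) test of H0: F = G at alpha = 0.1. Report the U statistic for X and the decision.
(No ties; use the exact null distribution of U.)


Step 1: Combine and sort all 10 observations; assign midranks.
sorted (value, group): (6,X), (7,X), (9,X), (10,X), (21,X), (22,Y), (25,Y), (26,Y), (41,Y), (42,Y)
ranks: 6->1, 7->2, 9->3, 10->4, 21->5, 22->6, 25->7, 26->8, 41->9, 42->10
Step 2: Rank sum for X: R1 = 1 + 2 + 3 + 4 + 5 = 15.
Step 3: U_X = R1 - n1(n1+1)/2 = 15 - 5*6/2 = 15 - 15 = 0.
       U_Y = n1*n2 - U_X = 25 - 0 = 25.
Step 4: No ties, so the exact null distribution of U (based on enumerating the C(10,5) = 252 equally likely rank assignments) gives the two-sided p-value.
Step 5: p-value = 0.007937; compare to alpha = 0.1. reject H0.

U_X = 0, p = 0.007937, reject H0 at alpha = 0.1.


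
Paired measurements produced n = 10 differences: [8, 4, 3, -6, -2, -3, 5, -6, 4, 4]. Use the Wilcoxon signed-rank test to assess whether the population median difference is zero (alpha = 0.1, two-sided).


Step 1: Drop any zero differences (none here) and take |d_i|.
|d| = [8, 4, 3, 6, 2, 3, 5, 6, 4, 4]
Step 2: Midrank |d_i| (ties get averaged ranks).
ranks: |8|->10, |4|->5, |3|->2.5, |6|->8.5, |2|->1, |3|->2.5, |5|->7, |6|->8.5, |4|->5, |4|->5
Step 3: Attach original signs; sum ranks with positive sign and with negative sign.
W+ = 10 + 5 + 2.5 + 7 + 5 + 5 = 34.5
W- = 8.5 + 1 + 2.5 + 8.5 = 20.5
(Check: W+ + W- = 55 should equal n(n+1)/2 = 55.)
Step 4: Test statistic W = min(W+, W-) = 20.5.
Step 5: Ties in |d|, so use the tie-corrected normal approximation.
        E[W] = n(n+1)/4 = 10*11/4 = 27.5.
        Tie groups: |d|=3 (t=2), |d|=4 (t=3), |d|=6 (t=2); sum(t^3 - t) = 36.
        Var[W] = n(n+1)(2n+1)/24 - sum(t^3-t)/48 = 2310/24 - 36/48 = 95.5.
        z = (W - E[W]) / sqrt(Var[W]) = (20.5 - 27.5) / 9.7724 = -0.7163.
        Two-sided p = 2*Phi(z) = 0.473805.
Step 6: alpha = 0.1. fail to reject H0.

W+ = 34.5, W- = 20.5, W = min = 20.5, p = 0.473805, fail to reject H0.


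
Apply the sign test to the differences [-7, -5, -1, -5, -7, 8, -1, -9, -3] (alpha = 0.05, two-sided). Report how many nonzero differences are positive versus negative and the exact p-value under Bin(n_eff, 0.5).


Step 1: Discard zero differences. Original n = 9; n_eff = number of nonzero differences = 9.
Nonzero differences (with sign): -7, -5, -1, -5, -7, +8, -1, -9, -3
Step 2: Count signs: positive = 1, negative = 8.
Step 3: Under H0: P(positive) = 0.5, so the number of positives S ~ Bin(9, 0.5).
Step 4: Two-sided exact p-value = sum of Bin(9,0.5) probabilities at or below the observed probability = 0.039062.
Step 5: alpha = 0.05. reject H0.

n_eff = 9, pos = 1, neg = 8, p = 0.039062, reject H0.


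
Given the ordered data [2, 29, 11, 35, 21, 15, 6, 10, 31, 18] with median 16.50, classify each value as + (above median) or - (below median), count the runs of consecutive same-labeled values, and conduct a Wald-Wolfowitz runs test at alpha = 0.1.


Step 1: Compute median = 16.50; label A = above, B = below.
Labels in order: BABAABBBAA  (n_A = 5, n_B = 5)
Step 2: Count runs R = 6.
Step 3: Under H0 (random ordering), E[R] = 2*n_A*n_B/(n_A+n_B) + 1 = 2*5*5/10 + 1 = 6.0000.
        Var[R] = 2*n_A*n_B*(2*n_A*n_B - n_A - n_B) / ((n_A+n_B)^2 * (n_A+n_B-1)) = 2000/900 = 2.2222.
        SD[R] = 1.4907.
Step 4: R = E[R], so z = 0 with no continuity correction.
Step 5: Two-sided p-value via normal approximation = 2*(1 - Phi(|z|)) = 1.000000.
Step 6: alpha = 0.1. fail to reject H0.

R = 6, z = 0.0000, p = 1.000000, fail to reject H0.


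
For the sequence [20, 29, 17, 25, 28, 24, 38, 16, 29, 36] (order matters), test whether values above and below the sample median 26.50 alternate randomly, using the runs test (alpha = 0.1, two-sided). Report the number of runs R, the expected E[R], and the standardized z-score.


Step 1: Compute median = 26.50; label A = above, B = below.
Labels in order: BABBABABAA  (n_A = 5, n_B = 5)
Step 2: Count runs R = 8.
Step 3: Under H0 (random ordering), E[R] = 2*n_A*n_B/(n_A+n_B) + 1 = 2*5*5/10 + 1 = 6.0000.
        Var[R] = 2*n_A*n_B*(2*n_A*n_B - n_A - n_B) / ((n_A+n_B)^2 * (n_A+n_B-1)) = 2000/900 = 2.2222.
        SD[R] = 1.4907.
Step 4: Continuity-corrected z = (R - 0.5 - E[R]) / SD[R] = (8 - 0.5 - 6.0000) / 1.4907 = 1.0062.
Step 5: Two-sided p-value via normal approximation = 2*(1 - Phi(|z|)) = 0.314305.
Step 6: alpha = 0.1. fail to reject H0.

R = 8, z = 1.0062, p = 0.314305, fail to reject H0.


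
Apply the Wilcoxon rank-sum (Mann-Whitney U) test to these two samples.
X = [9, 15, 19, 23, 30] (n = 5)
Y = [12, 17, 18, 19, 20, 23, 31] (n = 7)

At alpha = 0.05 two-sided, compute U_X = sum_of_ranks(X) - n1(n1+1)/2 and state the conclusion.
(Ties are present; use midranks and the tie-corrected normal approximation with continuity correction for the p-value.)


Step 1: Combine and sort all 12 observations; assign midranks.
sorted (value, group): (9,X), (12,Y), (15,X), (17,Y), (18,Y), (19,X), (19,Y), (20,Y), (23,X), (23,Y), (30,X), (31,Y)
ranks: 9->1, 12->2, 15->3, 17->4, 18->5, 19->6.5, 19->6.5, 20->8, 23->9.5, 23->9.5, 30->11, 31->12
Step 2: Rank sum for X: R1 = 1 + 3 + 6.5 + 9.5 + 11 = 31.
Step 3: U_X = R1 - n1(n1+1)/2 = 31 - 5*6/2 = 31 - 15 = 16.
       U_Y = n1*n2 - U_X = 35 - 16 = 19.
Step 4: Ties are present, so use the tie-corrected normal approximation (with continuity correction) for the p-value.
Step 5: p-value = 0.870542; compare to alpha = 0.05. fail to reject H0.

U_X = 16, p = 0.870542, fail to reject H0 at alpha = 0.05.


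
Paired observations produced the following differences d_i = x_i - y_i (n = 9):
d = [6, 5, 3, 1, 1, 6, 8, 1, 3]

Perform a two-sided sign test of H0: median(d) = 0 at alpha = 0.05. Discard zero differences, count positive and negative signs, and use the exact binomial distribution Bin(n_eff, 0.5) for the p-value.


Step 1: Discard zero differences. Original n = 9; n_eff = number of nonzero differences = 9.
Nonzero differences (with sign): +6, +5, +3, +1, +1, +6, +8, +1, +3
Step 2: Count signs: positive = 9, negative = 0.
Step 3: Under H0: P(positive) = 0.5, so the number of positives S ~ Bin(9, 0.5).
Step 4: Two-sided exact p-value = sum of Bin(9,0.5) probabilities at or below the observed probability = 0.003906.
Step 5: alpha = 0.05. reject H0.

n_eff = 9, pos = 9, neg = 0, p = 0.003906, reject H0.


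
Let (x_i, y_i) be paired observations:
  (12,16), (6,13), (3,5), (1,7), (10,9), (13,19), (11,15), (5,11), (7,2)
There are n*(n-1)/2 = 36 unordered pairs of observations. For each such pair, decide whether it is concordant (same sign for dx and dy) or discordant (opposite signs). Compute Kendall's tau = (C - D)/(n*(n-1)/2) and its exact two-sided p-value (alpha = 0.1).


Step 1: Enumerate the 36 unordered pairs (i,j) with i<j and classify each by sign(x_j-x_i) * sign(y_j-y_i).
  (1,2):dx=-6,dy=-3->C; (1,3):dx=-9,dy=-11->C; (1,4):dx=-11,dy=-9->C; (1,5):dx=-2,dy=-7->C
  (1,6):dx=+1,dy=+3->C; (1,7):dx=-1,dy=-1->C; (1,8):dx=-7,dy=-5->C; (1,9):dx=-5,dy=-14->C
  (2,3):dx=-3,dy=-8->C; (2,4):dx=-5,dy=-6->C; (2,5):dx=+4,dy=-4->D; (2,6):dx=+7,dy=+6->C
  (2,7):dx=+5,dy=+2->C; (2,8):dx=-1,dy=-2->C; (2,9):dx=+1,dy=-11->D; (3,4):dx=-2,dy=+2->D
  (3,5):dx=+7,dy=+4->C; (3,6):dx=+10,dy=+14->C; (3,7):dx=+8,dy=+10->C; (3,8):dx=+2,dy=+6->C
  (3,9):dx=+4,dy=-3->D; (4,5):dx=+9,dy=+2->C; (4,6):dx=+12,dy=+12->C; (4,7):dx=+10,dy=+8->C
  (4,8):dx=+4,dy=+4->C; (4,9):dx=+6,dy=-5->D; (5,6):dx=+3,dy=+10->C; (5,7):dx=+1,dy=+6->C
  (5,8):dx=-5,dy=+2->D; (5,9):dx=-3,dy=-7->C; (6,7):dx=-2,dy=-4->C; (6,8):dx=-8,dy=-8->C
  (6,9):dx=-6,dy=-17->C; (7,8):dx=-6,dy=-4->C; (7,9):dx=-4,dy=-13->C; (8,9):dx=+2,dy=-9->D
Step 2: C = 29, D = 7, total pairs = 36.
Step 3: tau = (C - D)/(n(n-1)/2) = (29 - 7)/36 = 0.611111.
Step 4: Exact two-sided p-value (enumerate n! = 362880 permutations of y under H0): p = 0.024741.
Step 5: alpha = 0.1. reject H0.

tau_b = 0.6111 (C=29, D=7), p = 0.024741, reject H0.


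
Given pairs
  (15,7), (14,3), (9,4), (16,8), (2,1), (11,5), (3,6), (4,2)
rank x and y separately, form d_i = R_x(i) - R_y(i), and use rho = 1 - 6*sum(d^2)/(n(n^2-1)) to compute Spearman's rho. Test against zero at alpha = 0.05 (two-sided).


Step 1: Rank x and y separately (midranks; no ties here).
rank(x): 15->7, 14->6, 9->4, 16->8, 2->1, 11->5, 3->2, 4->3
rank(y): 7->7, 3->3, 4->4, 8->8, 1->1, 5->5, 6->6, 2->2
Step 2: d_i = R_x(i) - R_y(i); compute d_i^2.
  (7-7)^2=0, (6-3)^2=9, (4-4)^2=0, (8-8)^2=0, (1-1)^2=0, (5-5)^2=0, (2-6)^2=16, (3-2)^2=1
sum(d^2) = 26.
Step 3: rho = 1 - 6*26 / (8*(8^2 - 1)) = 1 - 156/504 = 0.690476.
Step 4: Under H0, t = rho * sqrt((n-2)/(1-rho^2)) = 2.3382 ~ t(6).
Step 5: Two-sided p-value from the t-distribution with 6 df = 0.057990.
Step 6: alpha = 0.05. fail to reject H0.

rho = 0.6905, p = 0.057990, fail to reject H0 at alpha = 0.05.


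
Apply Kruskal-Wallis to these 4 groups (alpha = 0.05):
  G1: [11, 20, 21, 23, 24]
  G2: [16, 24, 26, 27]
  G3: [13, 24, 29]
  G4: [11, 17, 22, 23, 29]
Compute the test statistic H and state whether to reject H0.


Step 1: Combine all N = 17 observations and assign midranks.
sorted (value, group, rank): (11,G1,1.5), (11,G4,1.5), (13,G3,3), (16,G2,4), (17,G4,5), (20,G1,6), (21,G1,7), (22,G4,8), (23,G1,9.5), (23,G4,9.5), (24,G1,12), (24,G2,12), (24,G3,12), (26,G2,14), (27,G2,15), (29,G3,16.5), (29,G4,16.5)
Step 2: Sum ranks within each group.
R_1 = 36 (n_1 = 5)
R_2 = 45 (n_2 = 4)
R_3 = 31.5 (n_3 = 3)
R_4 = 40.5 (n_4 = 5)
Step 3: H = 12/(N(N+1)) * sum(R_i^2/n_i) - 3(N+1)
     = 12/(17*18) * (36^2/5 + 45^2/4 + 31.5^2/3 + 40.5^2/5) - 3*18
     = 0.039216 * 1424.25 - 54
     = 1.852941.
Step 4: Ties present; correction factor C = 1 - 42/(17^3 - 17) = 0.991422. Corrected H = 1.852941 / 0.991422 = 1.868974.
Step 5: Under H0, H ~ chi^2(3); p-value = 0.600042.
Step 6: alpha = 0.05. fail to reject H0.

H = 1.8690, df = 3, p = 0.600042, fail to reject H0.


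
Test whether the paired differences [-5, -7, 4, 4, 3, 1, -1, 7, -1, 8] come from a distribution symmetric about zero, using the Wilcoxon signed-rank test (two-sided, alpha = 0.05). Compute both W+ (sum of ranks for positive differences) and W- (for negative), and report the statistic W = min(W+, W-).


Step 1: Drop any zero differences (none here) and take |d_i|.
|d| = [5, 7, 4, 4, 3, 1, 1, 7, 1, 8]
Step 2: Midrank |d_i| (ties get averaged ranks).
ranks: |5|->7, |7|->8.5, |4|->5.5, |4|->5.5, |3|->4, |1|->2, |1|->2, |7|->8.5, |1|->2, |8|->10
Step 3: Attach original signs; sum ranks with positive sign and with negative sign.
W+ = 5.5 + 5.5 + 4 + 2 + 8.5 + 10 = 35.5
W- = 7 + 8.5 + 2 + 2 = 19.5
(Check: W+ + W- = 55 should equal n(n+1)/2 = 55.)
Step 4: Test statistic W = min(W+, W-) = 19.5.
Step 5: Ties in |d|, so use the tie-corrected normal approximation.
        E[W] = n(n+1)/4 = 10*11/4 = 27.5.
        Tie groups: |d|=1 (t=3), |d|=4 (t=2), |d|=7 (t=2); sum(t^3 - t) = 36.
        Var[W] = n(n+1)(2n+1)/24 - sum(t^3-t)/48 = 2310/24 - 36/48 = 95.5.
        z = (W - E[W]) / sqrt(Var[W]) = (19.5 - 27.5) / 9.7724 = -0.8186.
        Two-sided p = 2*Phi(z) = 0.412997.
Step 6: alpha = 0.05. fail to reject H0.

W+ = 35.5, W- = 19.5, W = min = 19.5, p = 0.412997, fail to reject H0.


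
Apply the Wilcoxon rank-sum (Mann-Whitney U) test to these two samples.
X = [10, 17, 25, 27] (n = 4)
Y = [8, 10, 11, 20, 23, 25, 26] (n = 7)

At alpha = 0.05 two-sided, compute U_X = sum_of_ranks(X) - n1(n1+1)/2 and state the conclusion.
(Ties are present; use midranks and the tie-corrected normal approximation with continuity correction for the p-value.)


Step 1: Combine and sort all 11 observations; assign midranks.
sorted (value, group): (8,Y), (10,X), (10,Y), (11,Y), (17,X), (20,Y), (23,Y), (25,X), (25,Y), (26,Y), (27,X)
ranks: 8->1, 10->2.5, 10->2.5, 11->4, 17->5, 20->6, 23->7, 25->8.5, 25->8.5, 26->10, 27->11
Step 2: Rank sum for X: R1 = 2.5 + 5 + 8.5 + 11 = 27.
Step 3: U_X = R1 - n1(n1+1)/2 = 27 - 4*5/2 = 27 - 10 = 17.
       U_Y = n1*n2 - U_X = 28 - 17 = 11.
Step 4: Ties are present, so use the tie-corrected normal approximation (with continuity correction) for the p-value.
Step 5: p-value = 0.635059; compare to alpha = 0.05. fail to reject H0.

U_X = 17, p = 0.635059, fail to reject H0 at alpha = 0.05.


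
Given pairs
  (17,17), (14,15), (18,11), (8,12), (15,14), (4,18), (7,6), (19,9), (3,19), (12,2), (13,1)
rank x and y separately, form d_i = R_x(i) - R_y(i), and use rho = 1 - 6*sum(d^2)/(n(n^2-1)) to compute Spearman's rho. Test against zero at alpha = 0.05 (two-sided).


Step 1: Rank x and y separately (midranks; no ties here).
rank(x): 17->9, 14->7, 18->10, 8->4, 15->8, 4->2, 7->3, 19->11, 3->1, 12->5, 13->6
rank(y): 17->9, 15->8, 11->5, 12->6, 14->7, 18->10, 6->3, 9->4, 19->11, 2->2, 1->1
Step 2: d_i = R_x(i) - R_y(i); compute d_i^2.
  (9-9)^2=0, (7-8)^2=1, (10-5)^2=25, (4-6)^2=4, (8-7)^2=1, (2-10)^2=64, (3-3)^2=0, (11-4)^2=49, (1-11)^2=100, (5-2)^2=9, (6-1)^2=25
sum(d^2) = 278.
Step 3: rho = 1 - 6*278 / (11*(11^2 - 1)) = 1 - 1668/1320 = -0.263636.
Step 4: Under H0, t = rho * sqrt((n-2)/(1-rho^2)) = -0.8199 ~ t(9).
Step 5: Two-sided p-value from the t-distribution with 9 df = 0.433441.
Step 6: alpha = 0.05. fail to reject H0.

rho = -0.2636, p = 0.433441, fail to reject H0 at alpha = 0.05.


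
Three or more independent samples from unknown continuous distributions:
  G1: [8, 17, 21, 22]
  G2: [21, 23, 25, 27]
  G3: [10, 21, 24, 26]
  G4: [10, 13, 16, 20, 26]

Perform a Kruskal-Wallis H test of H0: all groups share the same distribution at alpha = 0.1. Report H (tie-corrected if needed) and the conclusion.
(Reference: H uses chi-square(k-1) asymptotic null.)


Step 1: Combine all N = 17 observations and assign midranks.
sorted (value, group, rank): (8,G1,1), (10,G3,2.5), (10,G4,2.5), (13,G4,4), (16,G4,5), (17,G1,6), (20,G4,7), (21,G1,9), (21,G2,9), (21,G3,9), (22,G1,11), (23,G2,12), (24,G3,13), (25,G2,14), (26,G3,15.5), (26,G4,15.5), (27,G2,17)
Step 2: Sum ranks within each group.
R_1 = 27 (n_1 = 4)
R_2 = 52 (n_2 = 4)
R_3 = 40 (n_3 = 4)
R_4 = 34 (n_4 = 5)
Step 3: H = 12/(N(N+1)) * sum(R_i^2/n_i) - 3(N+1)
     = 12/(17*18) * (27^2/4 + 52^2/4 + 40^2/4 + 34^2/5) - 3*18
     = 0.039216 * 1489.45 - 54
     = 4.409804.
Step 4: Ties present; correction factor C = 1 - 36/(17^3 - 17) = 0.992647. Corrected H = 4.409804 / 0.992647 = 4.442469.
Step 5: Under H0, H ~ chi^2(3); p-value = 0.217480.
Step 6: alpha = 0.1. fail to reject H0.

H = 4.4425, df = 3, p = 0.217480, fail to reject H0.


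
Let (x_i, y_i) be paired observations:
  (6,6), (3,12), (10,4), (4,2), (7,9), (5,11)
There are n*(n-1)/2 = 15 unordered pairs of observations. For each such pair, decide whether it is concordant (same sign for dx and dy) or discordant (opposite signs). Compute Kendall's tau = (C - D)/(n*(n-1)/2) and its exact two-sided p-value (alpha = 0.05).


Step 1: Enumerate the 15 unordered pairs (i,j) with i<j and classify each by sign(x_j-x_i) * sign(y_j-y_i).
  (1,2):dx=-3,dy=+6->D; (1,3):dx=+4,dy=-2->D; (1,4):dx=-2,dy=-4->C; (1,5):dx=+1,dy=+3->C
  (1,6):dx=-1,dy=+5->D; (2,3):dx=+7,dy=-8->D; (2,4):dx=+1,dy=-10->D; (2,5):dx=+4,dy=-3->D
  (2,6):dx=+2,dy=-1->D; (3,4):dx=-6,dy=-2->C; (3,5):dx=-3,dy=+5->D; (3,6):dx=-5,dy=+7->D
  (4,5):dx=+3,dy=+7->C; (4,6):dx=+1,dy=+9->C; (5,6):dx=-2,dy=+2->D
Step 2: C = 5, D = 10, total pairs = 15.
Step 3: tau = (C - D)/(n(n-1)/2) = (5 - 10)/15 = -0.333333.
Step 4: Exact two-sided p-value (enumerate n! = 720 permutations of y under H0): p = 0.469444.
Step 5: alpha = 0.05. fail to reject H0.

tau_b = -0.3333 (C=5, D=10), p = 0.469444, fail to reject H0.


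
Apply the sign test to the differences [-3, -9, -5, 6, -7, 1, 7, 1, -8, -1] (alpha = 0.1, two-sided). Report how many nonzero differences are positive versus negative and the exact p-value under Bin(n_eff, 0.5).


Step 1: Discard zero differences. Original n = 10; n_eff = number of nonzero differences = 10.
Nonzero differences (with sign): -3, -9, -5, +6, -7, +1, +7, +1, -8, -1
Step 2: Count signs: positive = 4, negative = 6.
Step 3: Under H0: P(positive) = 0.5, so the number of positives S ~ Bin(10, 0.5).
Step 4: Two-sided exact p-value = sum of Bin(10,0.5) probabilities at or below the observed probability = 0.753906.
Step 5: alpha = 0.1. fail to reject H0.

n_eff = 10, pos = 4, neg = 6, p = 0.753906, fail to reject H0.


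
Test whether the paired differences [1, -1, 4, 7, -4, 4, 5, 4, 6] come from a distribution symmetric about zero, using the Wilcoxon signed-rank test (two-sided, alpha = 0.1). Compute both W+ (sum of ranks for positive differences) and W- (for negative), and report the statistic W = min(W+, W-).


Step 1: Drop any zero differences (none here) and take |d_i|.
|d| = [1, 1, 4, 7, 4, 4, 5, 4, 6]
Step 2: Midrank |d_i| (ties get averaged ranks).
ranks: |1|->1.5, |1|->1.5, |4|->4.5, |7|->9, |4|->4.5, |4|->4.5, |5|->7, |4|->4.5, |6|->8
Step 3: Attach original signs; sum ranks with positive sign and with negative sign.
W+ = 1.5 + 4.5 + 9 + 4.5 + 7 + 4.5 + 8 = 39
W- = 1.5 + 4.5 = 6
(Check: W+ + W- = 45 should equal n(n+1)/2 = 45.)
Step 4: Test statistic W = min(W+, W-) = 6.
Step 5: Ties in |d|, so use the tie-corrected normal approximation.
        E[W] = n(n+1)/4 = 9*10/4 = 22.5.
        Tie groups: |d|=1 (t=2), |d|=4 (t=4); sum(t^3 - t) = 66.
        Var[W] = n(n+1)(2n+1)/24 - sum(t^3-t)/48 = 1710/24 - 66/48 = 69.875.
        z = (W - E[W]) / sqrt(Var[W]) = (6 - 22.5) / 8.3591 = -1.9739.
        Two-sided p = 2*Phi(z) = 0.048394.
Step 6: alpha = 0.1. reject H0.

W+ = 39, W- = 6, W = min = 6, p = 0.048394, reject H0.


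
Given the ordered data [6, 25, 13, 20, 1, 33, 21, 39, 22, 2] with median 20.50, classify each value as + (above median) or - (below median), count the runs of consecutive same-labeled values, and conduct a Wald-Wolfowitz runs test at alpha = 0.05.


Step 1: Compute median = 20.50; label A = above, B = below.
Labels in order: BABBBAAAAB  (n_A = 5, n_B = 5)
Step 2: Count runs R = 5.
Step 3: Under H0 (random ordering), E[R] = 2*n_A*n_B/(n_A+n_B) + 1 = 2*5*5/10 + 1 = 6.0000.
        Var[R] = 2*n_A*n_B*(2*n_A*n_B - n_A - n_B) / ((n_A+n_B)^2 * (n_A+n_B-1)) = 2000/900 = 2.2222.
        SD[R] = 1.4907.
Step 4: Continuity-corrected z = (R + 0.5 - E[R]) / SD[R] = (5 + 0.5 - 6.0000) / 1.4907 = -0.3354.
Step 5: Two-sided p-value via normal approximation = 2*(1 - Phi(|z|)) = 0.737316.
Step 6: alpha = 0.05. fail to reject H0.

R = 5, z = -0.3354, p = 0.737316, fail to reject H0.


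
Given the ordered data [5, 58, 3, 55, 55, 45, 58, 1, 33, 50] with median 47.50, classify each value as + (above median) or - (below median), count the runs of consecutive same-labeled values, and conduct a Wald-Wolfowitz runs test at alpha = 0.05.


Step 1: Compute median = 47.50; label A = above, B = below.
Labels in order: BABAABABBA  (n_A = 5, n_B = 5)
Step 2: Count runs R = 8.
Step 3: Under H0 (random ordering), E[R] = 2*n_A*n_B/(n_A+n_B) + 1 = 2*5*5/10 + 1 = 6.0000.
        Var[R] = 2*n_A*n_B*(2*n_A*n_B - n_A - n_B) / ((n_A+n_B)^2 * (n_A+n_B-1)) = 2000/900 = 2.2222.
        SD[R] = 1.4907.
Step 4: Continuity-corrected z = (R - 0.5 - E[R]) / SD[R] = (8 - 0.5 - 6.0000) / 1.4907 = 1.0062.
Step 5: Two-sided p-value via normal approximation = 2*(1 - Phi(|z|)) = 0.314305.
Step 6: alpha = 0.05. fail to reject H0.

R = 8, z = 1.0062, p = 0.314305, fail to reject H0.


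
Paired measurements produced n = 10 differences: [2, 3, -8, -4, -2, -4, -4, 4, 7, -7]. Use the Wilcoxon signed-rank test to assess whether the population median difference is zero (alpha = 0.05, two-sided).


Step 1: Drop any zero differences (none here) and take |d_i|.
|d| = [2, 3, 8, 4, 2, 4, 4, 4, 7, 7]
Step 2: Midrank |d_i| (ties get averaged ranks).
ranks: |2|->1.5, |3|->3, |8|->10, |4|->5.5, |2|->1.5, |4|->5.5, |4|->5.5, |4|->5.5, |7|->8.5, |7|->8.5
Step 3: Attach original signs; sum ranks with positive sign and with negative sign.
W+ = 1.5 + 3 + 5.5 + 8.5 = 18.5
W- = 10 + 5.5 + 1.5 + 5.5 + 5.5 + 8.5 = 36.5
(Check: W+ + W- = 55 should equal n(n+1)/2 = 55.)
Step 4: Test statistic W = min(W+, W-) = 18.5.
Step 5: Ties in |d|, so use the tie-corrected normal approximation.
        E[W] = n(n+1)/4 = 10*11/4 = 27.5.
        Tie groups: |d|=2 (t=2), |d|=4 (t=4), |d|=7 (t=2); sum(t^3 - t) = 72.
        Var[W] = n(n+1)(2n+1)/24 - sum(t^3-t)/48 = 2310/24 - 72/48 = 94.75.
        z = (W - E[W]) / sqrt(Var[W]) = (18.5 - 27.5) / 9.7340 = -0.9246.
        Two-sided p = 2*Phi(z) = 0.355175.
Step 6: alpha = 0.05. fail to reject H0.

W+ = 18.5, W- = 36.5, W = min = 18.5, p = 0.355175, fail to reject H0.


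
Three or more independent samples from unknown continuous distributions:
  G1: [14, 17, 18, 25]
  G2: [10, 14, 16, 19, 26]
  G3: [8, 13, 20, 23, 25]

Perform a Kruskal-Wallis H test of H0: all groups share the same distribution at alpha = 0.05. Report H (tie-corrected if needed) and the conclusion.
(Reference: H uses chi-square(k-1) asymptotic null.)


Step 1: Combine all N = 14 observations and assign midranks.
sorted (value, group, rank): (8,G3,1), (10,G2,2), (13,G3,3), (14,G1,4.5), (14,G2,4.5), (16,G2,6), (17,G1,7), (18,G1,8), (19,G2,9), (20,G3,10), (23,G3,11), (25,G1,12.5), (25,G3,12.5), (26,G2,14)
Step 2: Sum ranks within each group.
R_1 = 32 (n_1 = 4)
R_2 = 35.5 (n_2 = 5)
R_3 = 37.5 (n_3 = 5)
Step 3: H = 12/(N(N+1)) * sum(R_i^2/n_i) - 3(N+1)
     = 12/(14*15) * (32^2/4 + 35.5^2/5 + 37.5^2/5) - 3*15
     = 0.057143 * 789.3 - 45
     = 0.102857.
Step 4: Ties present; correction factor C = 1 - 12/(14^3 - 14) = 0.995604. Corrected H = 0.102857 / 0.995604 = 0.103311.
Step 5: Under H0, H ~ chi^2(2); p-value = 0.949656.
Step 6: alpha = 0.05. fail to reject H0.

H = 0.1033, df = 2, p = 0.949656, fail to reject H0.


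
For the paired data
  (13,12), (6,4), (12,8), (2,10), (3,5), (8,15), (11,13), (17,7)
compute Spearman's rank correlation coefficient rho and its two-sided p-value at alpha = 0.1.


Step 1: Rank x and y separately (midranks; no ties here).
rank(x): 13->7, 6->3, 12->6, 2->1, 3->2, 8->4, 11->5, 17->8
rank(y): 12->6, 4->1, 8->4, 10->5, 5->2, 15->8, 13->7, 7->3
Step 2: d_i = R_x(i) - R_y(i); compute d_i^2.
  (7-6)^2=1, (3-1)^2=4, (6-4)^2=4, (1-5)^2=16, (2-2)^2=0, (4-8)^2=16, (5-7)^2=4, (8-3)^2=25
sum(d^2) = 70.
Step 3: rho = 1 - 6*70 / (8*(8^2 - 1)) = 1 - 420/504 = 0.166667.
Step 4: Under H0, t = rho * sqrt((n-2)/(1-rho^2)) = 0.4140 ~ t(6).
Step 5: Two-sided p-value from the t-distribution with 6 df = 0.693239.
Step 6: alpha = 0.1. fail to reject H0.

rho = 0.1667, p = 0.693239, fail to reject H0 at alpha = 0.1.
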